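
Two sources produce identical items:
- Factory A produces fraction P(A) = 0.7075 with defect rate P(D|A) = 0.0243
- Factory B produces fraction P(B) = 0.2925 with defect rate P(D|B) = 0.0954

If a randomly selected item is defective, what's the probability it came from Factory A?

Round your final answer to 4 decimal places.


Let A = from Factory A, D = defective

Given:
- P(A) = 0.7075, P(B) = 0.2925
- P(D|A) = 0.0243, P(D|B) = 0.0954

Step 1: Find P(D)
P(D) = P(D|A)P(A) + P(D|B)P(B)
     = 0.0243 × 0.7075 + 0.0954 × 0.2925
     = 0.01719225 + 0.02790450
     = 0.04509675

Step 2: Apply Bayes' theorem
P(A|D) = P(D|A)P(A) / P(D)
       = 0.01719225 / 0.04509675
       = 0.3812


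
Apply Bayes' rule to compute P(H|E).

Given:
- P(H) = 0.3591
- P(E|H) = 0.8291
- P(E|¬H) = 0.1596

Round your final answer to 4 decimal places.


Bayes' theorem: P(H|E) = P(E|H) × P(H) / P(E)

Step 1: Calculate P(E) using law of total probability
P(E) = P(E|H)P(H) + P(E|¬H)P(¬H)
     = 0.8291 × 0.3591 + 0.1596 × 0.6409
     = 0.29772981 + 0.10228764
     = 0.40001745

Step 2: Apply Bayes' theorem
P(H|E) = P(E|H) × P(H) / P(E)
       = 0.29772981 / 0.40001745
       = 0.7443


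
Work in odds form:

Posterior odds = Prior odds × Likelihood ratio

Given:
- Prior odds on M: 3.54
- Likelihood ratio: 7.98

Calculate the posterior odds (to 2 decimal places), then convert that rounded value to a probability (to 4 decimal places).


Step 1: Calculate posterior odds
Posterior odds = Prior odds × LR
               = 3.54 × 7.98
               = 28.25

Step 2: Convert to probability
P(M|E) = Posterior odds / (1 + Posterior odds)
       = 28.25 / (1 + 28.25)
       = 28.25 / 29.25
       = 0.9658

The evidence increased P(M) from 0.7797 to 0.9658.


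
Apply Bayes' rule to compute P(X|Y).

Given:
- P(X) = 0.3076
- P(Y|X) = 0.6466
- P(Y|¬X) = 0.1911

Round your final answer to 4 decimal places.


Bayes' theorem: P(X|Y) = P(Y|X) × P(X) / P(Y)

Step 1: Calculate P(Y) using law of total probability
P(Y) = P(Y|X)P(X) + P(Y|¬X)P(¬X)
     = 0.6466 × 0.3076 + 0.1911 × 0.6924
     = 0.19889416 + 0.13231764
     = 0.33121180

Step 2: Apply Bayes' theorem
P(X|Y) = P(Y|X) × P(X) / P(Y)
       = 0.19889416 / 0.33121180
       = 0.6005


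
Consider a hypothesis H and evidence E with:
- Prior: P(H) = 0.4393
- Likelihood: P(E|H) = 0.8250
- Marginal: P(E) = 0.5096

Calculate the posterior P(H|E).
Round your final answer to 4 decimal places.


Using Bayes' theorem:

P(H|E) = P(E|H) × P(H) / P(E)
       = 0.8250 × 0.4393 / 0.5096
       = 0.36242250 / 0.5096
       = 0.7112

The evidence strengthens our belief in H.
Prior: 0.4393 → Posterior: 0.7112


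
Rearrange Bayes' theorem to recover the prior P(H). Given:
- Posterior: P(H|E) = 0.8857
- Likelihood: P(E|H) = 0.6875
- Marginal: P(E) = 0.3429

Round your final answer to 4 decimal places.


From Bayes' theorem: P(H|E) = P(E|H) × P(H) / P(E)

Rearranging for P(H):
P(H) = P(H|E) × P(E) / P(E|H)
     = 0.8857 × 0.3429 / 0.6875
     = 0.30370653 / 0.6875
     = 0.4418


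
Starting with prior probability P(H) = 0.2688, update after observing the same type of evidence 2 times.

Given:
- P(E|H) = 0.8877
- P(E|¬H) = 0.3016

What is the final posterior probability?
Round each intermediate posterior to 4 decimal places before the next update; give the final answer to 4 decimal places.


Sequential Bayesian updating:

Initial prior: P(H) = 0.2688

Update 1:
  P(E) = 0.8877 × 0.2688 + 0.3016 × 0.7312 = 0.23861376 + 0.22052992 = 0.45914368
  P(H|E) = 0.23861376 / 0.45914368 = 0.5197

Update 2:
  P(E) = 0.8877 × 0.5197 + 0.3016 × 0.4803 = 0.46133769 + 0.14485848 = 0.60619617
  P(H|E) = 0.46133769 / 0.60619617 = 0.7610

Final posterior: 0.7610


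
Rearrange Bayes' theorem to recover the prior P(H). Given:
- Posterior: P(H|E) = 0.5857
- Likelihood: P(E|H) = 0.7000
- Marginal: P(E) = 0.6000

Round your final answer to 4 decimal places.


From Bayes' theorem: P(H|E) = P(E|H) × P(H) / P(E)

Rearranging for P(H):
P(H) = P(H|E) × P(E) / P(E|H)
     = 0.5857 × 0.6000 / 0.7000
     = 0.35142000 / 0.7000
     = 0.5020


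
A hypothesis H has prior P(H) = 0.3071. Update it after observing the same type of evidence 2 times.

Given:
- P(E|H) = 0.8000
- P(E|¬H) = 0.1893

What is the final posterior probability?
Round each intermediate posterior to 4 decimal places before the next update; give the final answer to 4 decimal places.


Sequential Bayesian updating:

Initial prior: P(H) = 0.3071

Update 1:
  P(E) = 0.8000 × 0.3071 + 0.1893 × 0.6929 = 0.24568000 + 0.13116597 = 0.37684597
  P(H|E) = 0.24568000 / 0.37684597 = 0.6519

Update 2:
  P(E) = 0.8000 × 0.6519 + 0.1893 × 0.3481 = 0.52152000 + 0.06589533 = 0.58741533
  P(H|E) = 0.52152000 / 0.58741533 = 0.8878

Final posterior: 0.8878


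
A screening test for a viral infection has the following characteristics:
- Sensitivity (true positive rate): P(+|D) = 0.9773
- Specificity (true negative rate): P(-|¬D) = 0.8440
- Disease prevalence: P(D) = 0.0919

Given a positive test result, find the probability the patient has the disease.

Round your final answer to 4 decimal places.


Let D = has disease, + = positive test

Given:
- P(D) = 0.0919 (prevalence)
- P(+|D) = 0.9773 (sensitivity)
- P(-|¬D) = 0.8440 (specificity)
- P(+|¬D) = 0.1560 (false positive rate = 1 - specificity)

Step 1: Find P(+)
P(+) = P(+|D)P(D) + P(+|¬D)P(¬D)
     = 0.9773 × 0.0919 + 0.1560 × 0.9081
     = 0.08981387 + 0.14166360
     = 0.23147747

Step 2: Apply Bayes' theorem for P(D|+)
P(D|+) = P(+|D)P(D) / P(+)
       = 0.08981387 / 0.23147747
       = 0.3880


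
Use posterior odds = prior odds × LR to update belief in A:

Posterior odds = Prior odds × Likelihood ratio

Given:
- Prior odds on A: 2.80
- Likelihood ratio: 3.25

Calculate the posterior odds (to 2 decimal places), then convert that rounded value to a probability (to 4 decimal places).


Step 1: Calculate posterior odds
Posterior odds = Prior odds × LR
               = 2.80 × 3.25
               = 9.10

Step 2: Convert to probability
P(A|E) = Posterior odds / (1 + Posterior odds)
       = 9.10 / (1 + 9.10)
       = 9.10 / 10.10
       = 0.9010

The evidence increased P(A) from 0.7368 to 0.9010.


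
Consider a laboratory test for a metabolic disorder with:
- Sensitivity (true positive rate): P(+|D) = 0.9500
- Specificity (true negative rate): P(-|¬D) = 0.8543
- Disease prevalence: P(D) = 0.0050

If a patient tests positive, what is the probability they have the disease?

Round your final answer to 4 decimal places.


Let D = has disease, + = positive test

Given:
- P(D) = 0.0050 (prevalence)
- P(+|D) = 0.9500 (sensitivity)
- P(-|¬D) = 0.8543 (specificity)
- P(+|¬D) = 0.1457 (false positive rate = 1 - specificity)

Step 1: Find P(+)
P(+) = P(+|D)P(D) + P(+|¬D)P(¬D)
     = 0.9500 × 0.0050 + 0.1457 × 0.9950
     = 0.00475000 + 0.14497150
     = 0.14972150

Step 2: Apply Bayes' theorem for P(D|+)
P(D|+) = P(+|D)P(D) / P(+)
       = 0.00475000 / 0.14972150
       = 0.0317


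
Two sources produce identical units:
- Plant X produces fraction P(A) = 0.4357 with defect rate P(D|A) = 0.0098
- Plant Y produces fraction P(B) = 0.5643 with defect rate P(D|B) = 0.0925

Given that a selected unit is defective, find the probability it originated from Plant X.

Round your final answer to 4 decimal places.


Let A = from Plant X, D = defective

Given:
- P(A) = 0.4357, P(B) = 0.5643
- P(D|A) = 0.0098, P(D|B) = 0.0925

Step 1: Find P(D)
P(D) = P(D|A)P(A) + P(D|B)P(B)
     = 0.0098 × 0.4357 + 0.0925 × 0.5643
     = 0.00426986 + 0.05219775
     = 0.05646761

Step 2: Apply Bayes' theorem
P(A|D) = P(D|A)P(A) / P(D)
       = 0.00426986 / 0.05646761
       = 0.0756


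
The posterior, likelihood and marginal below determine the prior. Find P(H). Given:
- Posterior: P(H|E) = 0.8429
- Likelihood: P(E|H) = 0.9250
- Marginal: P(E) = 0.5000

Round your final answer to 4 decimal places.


From Bayes' theorem: P(H|E) = P(E|H) × P(H) / P(E)

Rearranging for P(H):
P(H) = P(H|E) × P(E) / P(E|H)
     = 0.8429 × 0.5000 / 0.9250
     = 0.42145000 / 0.9250
     = 0.4556


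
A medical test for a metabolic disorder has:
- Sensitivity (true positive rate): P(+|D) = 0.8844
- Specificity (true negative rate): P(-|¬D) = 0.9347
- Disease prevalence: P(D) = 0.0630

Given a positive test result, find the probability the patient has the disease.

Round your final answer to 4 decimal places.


Let D = has disease, + = positive test

Given:
- P(D) = 0.0630 (prevalence)
- P(+|D) = 0.8844 (sensitivity)
- P(-|¬D) = 0.9347 (specificity)
- P(+|¬D) = 0.0653 (false positive rate = 1 - specificity)

Step 1: Find P(+)
P(+) = P(+|D)P(D) + P(+|¬D)P(¬D)
     = 0.8844 × 0.0630 + 0.0653 × 0.9370
     = 0.05571720 + 0.06118610
     = 0.11690330

Step 2: Apply Bayes' theorem for P(D|+)
P(D|+) = P(+|D)P(D) / P(+)
       = 0.05571720 / 0.11690330
       = 0.4766


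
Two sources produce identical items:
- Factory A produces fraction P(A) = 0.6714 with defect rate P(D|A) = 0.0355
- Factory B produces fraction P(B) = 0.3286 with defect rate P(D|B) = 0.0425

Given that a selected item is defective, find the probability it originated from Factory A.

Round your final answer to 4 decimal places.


Let A = from Factory A, D = defective

Given:
- P(A) = 0.6714, P(B) = 0.3286
- P(D|A) = 0.0355, P(D|B) = 0.0425

Step 1: Find P(D)
P(D) = P(D|A)P(A) + P(D|B)P(B)
     = 0.0355 × 0.6714 + 0.0425 × 0.3286
     = 0.02383470 + 0.01396550
     = 0.03780020

Step 2: Apply Bayes' theorem
P(A|D) = P(D|A)P(A) / P(D)
       = 0.02383470 / 0.03780020
       = 0.6305


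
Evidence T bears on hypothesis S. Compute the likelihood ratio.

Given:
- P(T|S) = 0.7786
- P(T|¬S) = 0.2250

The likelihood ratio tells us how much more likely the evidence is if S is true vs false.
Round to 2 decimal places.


Likelihood Ratio (LR) = P(T|S) / P(T|¬S)

LR = 0.7786 / 0.2250
   = 3.46

The evidence is 3.46 times more likely if S is true than if S is false.
LR > 1, so observing T raises the odds in favor of S.


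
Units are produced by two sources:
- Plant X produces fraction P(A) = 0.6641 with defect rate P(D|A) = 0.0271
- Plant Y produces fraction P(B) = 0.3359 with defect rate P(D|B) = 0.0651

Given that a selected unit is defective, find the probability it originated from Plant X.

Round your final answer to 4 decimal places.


Let A = from Plant X, D = defective

Given:
- P(A) = 0.6641, P(B) = 0.3359
- P(D|A) = 0.0271, P(D|B) = 0.0651

Step 1: Find P(D)
P(D) = P(D|A)P(A) + P(D|B)P(B)
     = 0.0271 × 0.6641 + 0.0651 × 0.3359
     = 0.01799711 + 0.02186709
     = 0.03986420

Step 2: Apply Bayes' theorem
P(A|D) = P(D|A)P(A) / P(D)
       = 0.01799711 / 0.03986420
       = 0.4515


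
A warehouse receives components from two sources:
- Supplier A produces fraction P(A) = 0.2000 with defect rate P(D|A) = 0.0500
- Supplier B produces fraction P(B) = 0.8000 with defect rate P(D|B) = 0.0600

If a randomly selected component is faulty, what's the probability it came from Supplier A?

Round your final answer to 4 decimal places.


Let A = from Supplier A, D = faulty

Given:
- P(A) = 0.2000, P(B) = 0.8000
- P(D|A) = 0.0500, P(D|B) = 0.0600

Step 1: Find P(D)
P(D) = P(D|A)P(A) + P(D|B)P(B)
     = 0.0500 × 0.2000 + 0.0600 × 0.8000
     = 0.01000000 + 0.04800000
     = 0.05800000

Step 2: Apply Bayes' theorem
P(A|D) = P(D|A)P(A) / P(D)
       = 0.01000000 / 0.05800000
       = 0.1724


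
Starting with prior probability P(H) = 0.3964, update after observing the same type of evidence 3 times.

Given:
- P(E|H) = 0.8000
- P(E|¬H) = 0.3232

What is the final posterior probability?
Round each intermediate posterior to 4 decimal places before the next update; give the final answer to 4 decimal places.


Sequential Bayesian updating:

Initial prior: P(H) = 0.3964

Update 1:
  P(E) = 0.8000 × 0.3964 + 0.3232 × 0.6036 = 0.31712000 + 0.19508352 = 0.51220352
  P(H|E) = 0.31712000 / 0.51220352 = 0.6191

Update 2:
  P(E) = 0.8000 × 0.6191 + 0.3232 × 0.3809 = 0.49528000 + 0.12310688 = 0.61838688
  P(H|E) = 0.49528000 / 0.61838688 = 0.8009

Update 3:
  P(E) = 0.8000 × 0.8009 + 0.3232 × 0.1991 = 0.64072000 + 0.06434912 = 0.70506912
  P(H|E) = 0.64072000 / 0.70506912 = 0.9087

Final posterior: 0.9087


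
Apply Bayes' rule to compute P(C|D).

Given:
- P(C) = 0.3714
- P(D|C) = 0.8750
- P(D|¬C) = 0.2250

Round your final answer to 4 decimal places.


Bayes' theorem: P(C|D) = P(D|C) × P(C) / P(D)

Step 1: Calculate P(D) using law of total probability
P(D) = P(D|C)P(C) + P(D|¬C)P(¬C)
     = 0.8750 × 0.3714 + 0.2250 × 0.6286
     = 0.32497500 + 0.14143500
     = 0.46641000

Step 2: Apply Bayes' theorem
P(C|D) = P(D|C) × P(C) / P(D)
       = 0.32497500 / 0.46641000
       = 0.6968


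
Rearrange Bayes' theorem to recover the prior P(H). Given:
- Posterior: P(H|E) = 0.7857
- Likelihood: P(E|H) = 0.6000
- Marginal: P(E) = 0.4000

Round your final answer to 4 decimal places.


From Bayes' theorem: P(H|E) = P(E|H) × P(H) / P(E)

Rearranging for P(H):
P(H) = P(H|E) × P(E) / P(E|H)
     = 0.7857 × 0.4000 / 0.6000
     = 0.31428000 / 0.6000
     = 0.5238


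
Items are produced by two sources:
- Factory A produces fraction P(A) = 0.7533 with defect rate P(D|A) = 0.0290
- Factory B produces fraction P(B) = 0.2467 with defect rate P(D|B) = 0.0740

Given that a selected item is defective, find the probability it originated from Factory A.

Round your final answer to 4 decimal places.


Let A = from Factory A, D = defective

Given:
- P(A) = 0.7533, P(B) = 0.2467
- P(D|A) = 0.0290, P(D|B) = 0.0740

Step 1: Find P(D)
P(D) = P(D|A)P(A) + P(D|B)P(B)
     = 0.0290 × 0.7533 + 0.0740 × 0.2467
     = 0.02184570 + 0.01825580
     = 0.04010150

Step 2: Apply Bayes' theorem
P(A|D) = P(D|A)P(A) / P(D)
       = 0.02184570 / 0.04010150
       = 0.5448


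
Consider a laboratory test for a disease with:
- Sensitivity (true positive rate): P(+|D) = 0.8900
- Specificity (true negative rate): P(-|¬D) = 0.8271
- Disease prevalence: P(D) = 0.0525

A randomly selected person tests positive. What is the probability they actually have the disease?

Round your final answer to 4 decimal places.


Let D = has disease, + = positive test

Given:
- P(D) = 0.0525 (prevalence)
- P(+|D) = 0.8900 (sensitivity)
- P(-|¬D) = 0.8271 (specificity)
- P(+|¬D) = 0.1729 (false positive rate = 1 - specificity)

Step 1: Find P(+)
P(+) = P(+|D)P(D) + P(+|¬D)P(¬D)
     = 0.8900 × 0.0525 + 0.1729 × 0.9475
     = 0.04672500 + 0.16382275
     = 0.21054775

Step 2: Apply Bayes' theorem for P(D|+)
P(D|+) = P(+|D)P(D) / P(+)
       = 0.04672500 / 0.21054775
       = 0.2219


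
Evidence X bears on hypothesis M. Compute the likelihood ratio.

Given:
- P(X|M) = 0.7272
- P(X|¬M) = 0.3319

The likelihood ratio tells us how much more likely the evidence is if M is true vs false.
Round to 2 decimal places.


Likelihood Ratio (LR) = P(X|M) / P(X|¬M)

LR = 0.7272 / 0.3319
   = 2.19

The evidence is 2.19 times more likely if M is true than if M is false.
Since LR > 1, the evidence supports M over ¬M.


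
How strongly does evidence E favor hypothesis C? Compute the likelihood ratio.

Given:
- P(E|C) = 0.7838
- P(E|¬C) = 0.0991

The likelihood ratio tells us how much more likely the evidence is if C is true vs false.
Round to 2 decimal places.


Likelihood Ratio (LR) = P(E|C) / P(E|¬C)

LR = 0.7838 / 0.0991
   = 7.91

The evidence is 7.91 times more likely if C is true than if C is false.
Because LR exceeds 1, E is evidence for C.


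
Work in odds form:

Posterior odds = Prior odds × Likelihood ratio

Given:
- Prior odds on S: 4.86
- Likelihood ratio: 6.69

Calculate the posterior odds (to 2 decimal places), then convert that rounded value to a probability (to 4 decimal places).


Step 1: Calculate posterior odds
Posterior odds = Prior odds × LR
               = 4.86 × 6.69
               = 32.51

Step 2: Convert to probability
P(S|E) = Posterior odds / (1 + Posterior odds)
       = 32.51 / (1 + 32.51)
       = 32.51 / 33.51
       = 0.9702

The evidence increased P(S) from 0.8294 to 0.9702.


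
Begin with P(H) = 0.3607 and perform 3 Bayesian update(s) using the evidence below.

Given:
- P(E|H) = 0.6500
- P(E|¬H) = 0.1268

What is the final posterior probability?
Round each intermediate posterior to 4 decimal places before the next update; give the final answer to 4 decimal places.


Sequential Bayesian updating:

Initial prior: P(H) = 0.3607

Update 1:
  P(E) = 0.6500 × 0.3607 + 0.1268 × 0.6393 = 0.23445500 + 0.08106324 = 0.31551824
  P(H|E) = 0.23445500 / 0.31551824 = 0.7431

Update 2:
  P(E) = 0.6500 × 0.7431 + 0.1268 × 0.2569 = 0.48301500 + 0.03257492 = 0.51558992
  P(H|E) = 0.48301500 / 0.51558992 = 0.9368

Update 3:
  P(E) = 0.6500 × 0.9368 + 0.1268 × 0.0632 = 0.60892000 + 0.00801376 = 0.61693376
  P(H|E) = 0.60892000 / 0.61693376 = 0.9870

Final posterior: 0.9870


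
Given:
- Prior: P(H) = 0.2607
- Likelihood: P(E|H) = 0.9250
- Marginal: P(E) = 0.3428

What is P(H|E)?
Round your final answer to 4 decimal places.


Using Bayes' theorem:

P(H|E) = P(E|H) × P(H) / P(E)
       = 0.9250 × 0.2607 / 0.3428
       = 0.24114750 / 0.3428
       = 0.7035

The evidence strengthens our belief in H.
Prior: 0.2607 → Posterior: 0.7035


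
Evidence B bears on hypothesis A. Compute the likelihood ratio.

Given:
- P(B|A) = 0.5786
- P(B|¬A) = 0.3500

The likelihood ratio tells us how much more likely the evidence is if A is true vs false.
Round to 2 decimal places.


Likelihood Ratio (LR) = P(B|A) / P(B|¬A)

LR = 0.5786 / 0.3500
   = 1.65

The evidence is 1.65 times more likely if A is true than if A is false.
LR > 1, so observing B raises the odds in favor of A.


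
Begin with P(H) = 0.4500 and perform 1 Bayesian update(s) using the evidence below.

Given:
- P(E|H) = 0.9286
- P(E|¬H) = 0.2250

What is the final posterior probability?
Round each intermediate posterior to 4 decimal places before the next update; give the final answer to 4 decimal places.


Sequential Bayesian updating:

Initial prior: P(H) = 0.4500

Update 1:
  P(E) = 0.9286 × 0.4500 + 0.2250 × 0.5500 = 0.41787000 + 0.12375000 = 0.54162000
  P(H|E) = 0.41787000 / 0.54162000 = 0.7715

Final posterior: 0.7715


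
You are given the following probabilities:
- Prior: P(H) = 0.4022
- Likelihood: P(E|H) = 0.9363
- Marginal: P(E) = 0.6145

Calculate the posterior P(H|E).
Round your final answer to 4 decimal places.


Using Bayes' theorem:

P(H|E) = P(E|H) × P(H) / P(E)
       = 0.9363 × 0.4022 / 0.6145
       = 0.37657986 / 0.6145
       = 0.6128

The evidence strengthens our belief in H.
Prior: 0.4022 → Posterior: 0.6128


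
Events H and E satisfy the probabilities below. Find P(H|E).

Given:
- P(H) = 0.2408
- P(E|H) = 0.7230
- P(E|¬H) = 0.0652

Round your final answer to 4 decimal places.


Bayes' theorem: P(H|E) = P(E|H) × P(H) / P(E)

Step 1: Calculate P(E) using law of total probability
P(E) = P(E|H)P(H) + P(E|¬H)P(¬H)
     = 0.7230 × 0.2408 + 0.0652 × 0.7592
     = 0.17409840 + 0.04949984
     = 0.22359824

Step 2: Apply Bayes' theorem
P(H|E) = P(E|H) × P(H) / P(E)
       = 0.17409840 / 0.22359824
       = 0.7786


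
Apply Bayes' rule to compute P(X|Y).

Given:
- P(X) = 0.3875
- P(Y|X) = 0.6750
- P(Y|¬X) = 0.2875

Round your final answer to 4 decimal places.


Bayes' theorem: P(X|Y) = P(Y|X) × P(X) / P(Y)

Step 1: Calculate P(Y) using law of total probability
P(Y) = P(Y|X)P(X) + P(Y|¬X)P(¬X)
     = 0.6750 × 0.3875 + 0.2875 × 0.6125
     = 0.26156250 + 0.17609375
     = 0.43765625

Step 2: Apply Bayes' theorem
P(X|Y) = P(Y|X) × P(X) / P(Y)
       = 0.26156250 / 0.43765625
       = 0.5976


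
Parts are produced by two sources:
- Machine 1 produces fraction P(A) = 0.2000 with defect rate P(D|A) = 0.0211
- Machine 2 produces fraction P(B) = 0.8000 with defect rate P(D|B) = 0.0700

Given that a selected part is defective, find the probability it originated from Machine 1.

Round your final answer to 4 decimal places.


Let A = from Machine 1, D = defective

Given:
- P(A) = 0.2000, P(B) = 0.8000
- P(D|A) = 0.0211, P(D|B) = 0.0700

Step 1: Find P(D)
P(D) = P(D|A)P(A) + P(D|B)P(B)
     = 0.0211 × 0.2000 + 0.0700 × 0.8000
     = 0.00422000 + 0.05600000
     = 0.06022000

Step 2: Apply Bayes' theorem
P(A|D) = P(D|A)P(A) / P(D)
       = 0.00422000 / 0.06022000
       = 0.0701


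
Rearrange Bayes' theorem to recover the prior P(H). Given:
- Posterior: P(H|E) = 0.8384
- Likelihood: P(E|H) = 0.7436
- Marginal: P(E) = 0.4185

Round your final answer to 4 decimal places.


From Bayes' theorem: P(H|E) = P(E|H) × P(H) / P(E)

Rearranging for P(H):
P(H) = P(H|E) × P(E) / P(E|H)
     = 0.8384 × 0.4185 / 0.7436
     = 0.35087040 / 0.7436
     = 0.4719


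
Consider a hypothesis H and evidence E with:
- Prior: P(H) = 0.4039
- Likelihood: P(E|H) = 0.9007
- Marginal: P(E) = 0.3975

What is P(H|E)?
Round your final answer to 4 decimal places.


Using Bayes' theorem:

P(H|E) = P(E|H) × P(H) / P(E)
       = 0.9007 × 0.4039 / 0.3975
       = 0.36379273 / 0.3975
       = 0.9152

The evidence strengthens our belief in H.
Prior: 0.4039 → Posterior: 0.9152


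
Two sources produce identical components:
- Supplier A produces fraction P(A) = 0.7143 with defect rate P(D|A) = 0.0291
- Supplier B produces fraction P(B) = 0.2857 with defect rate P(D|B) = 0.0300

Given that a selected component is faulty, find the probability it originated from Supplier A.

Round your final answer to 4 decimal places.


Let A = from Supplier A, D = faulty

Given:
- P(A) = 0.7143, P(B) = 0.2857
- P(D|A) = 0.0291, P(D|B) = 0.0300

Step 1: Find P(D)
P(D) = P(D|A)P(A) + P(D|B)P(B)
     = 0.0291 × 0.7143 + 0.0300 × 0.2857
     = 0.02078613 + 0.00857100
     = 0.02935713

Step 2: Apply Bayes' theorem
P(A|D) = P(D|A)P(A) / P(D)
       = 0.02078613 / 0.02935713
       = 0.7080


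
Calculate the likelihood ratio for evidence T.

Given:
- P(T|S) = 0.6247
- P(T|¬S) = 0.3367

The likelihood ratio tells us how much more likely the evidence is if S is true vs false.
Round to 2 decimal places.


Likelihood Ratio (LR) = P(T|S) / P(T|¬S)

LR = 0.6247 / 0.3367
   = 1.86

The evidence is 1.86 times more likely if S is true than if S is false.
Since LR > 1, the evidence supports S over ¬S.


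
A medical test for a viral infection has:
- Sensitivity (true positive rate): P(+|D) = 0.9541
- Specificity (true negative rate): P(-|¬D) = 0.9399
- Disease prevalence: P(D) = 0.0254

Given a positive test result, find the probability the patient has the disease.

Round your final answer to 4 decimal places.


Let D = has disease, + = positive test

Given:
- P(D) = 0.0254 (prevalence)
- P(+|D) = 0.9541 (sensitivity)
- P(-|¬D) = 0.9399 (specificity)
- P(+|¬D) = 0.0601 (false positive rate = 1 - specificity)

Step 1: Find P(+)
P(+) = P(+|D)P(D) + P(+|¬D)P(¬D)
     = 0.9541 × 0.0254 + 0.0601 × 0.9746
     = 0.02423414 + 0.05857346
     = 0.08280760

Step 2: Apply Bayes' theorem for P(D|+)
P(D|+) = P(+|D)P(D) / P(+)
       = 0.02423414 / 0.08280760
       = 0.2927


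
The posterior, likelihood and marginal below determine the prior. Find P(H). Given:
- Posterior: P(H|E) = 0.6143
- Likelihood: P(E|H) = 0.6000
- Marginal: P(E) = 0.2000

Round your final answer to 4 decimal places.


From Bayes' theorem: P(H|E) = P(E|H) × P(H) / P(E)

Rearranging for P(H):
P(H) = P(H|E) × P(E) / P(E|H)
     = 0.6143 × 0.2000 / 0.6000
     = 0.12286000 / 0.6000
     = 0.2048


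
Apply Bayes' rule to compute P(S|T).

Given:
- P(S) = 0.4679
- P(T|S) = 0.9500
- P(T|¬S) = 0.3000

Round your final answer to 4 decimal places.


Bayes' theorem: P(S|T) = P(T|S) × P(S) / P(T)

Step 1: Calculate P(T) using law of total probability
P(T) = P(T|S)P(S) + P(T|¬S)P(¬S)
     = 0.9500 × 0.4679 + 0.3000 × 0.5321
     = 0.44450500 + 0.15963000
     = 0.60413500

Step 2: Apply Bayes' theorem
P(S|T) = P(T|S) × P(S) / P(T)
       = 0.44450500 / 0.60413500
       = 0.7358


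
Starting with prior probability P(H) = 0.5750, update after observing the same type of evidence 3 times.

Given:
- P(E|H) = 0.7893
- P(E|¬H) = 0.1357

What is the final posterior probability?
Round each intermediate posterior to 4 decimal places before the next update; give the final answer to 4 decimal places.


Sequential Bayesian updating:

Initial prior: P(H) = 0.5750

Update 1:
  P(E) = 0.7893 × 0.5750 + 0.1357 × 0.4250 = 0.45384750 + 0.05767250 = 0.51152000
  P(H|E) = 0.45384750 / 0.51152000 = 0.8873

Update 2:
  P(E) = 0.7893 × 0.8873 + 0.1357 × 0.1127 = 0.70034589 + 0.01529339 = 0.71563928
  P(H|E) = 0.70034589 / 0.71563928 = 0.9786

Update 3:
  P(E) = 0.7893 × 0.9786 + 0.1357 × 0.0214 = 0.77240898 + 0.00290398 = 0.77531296
  P(H|E) = 0.77240898 / 0.77531296 = 0.9963

Final posterior: 0.9963


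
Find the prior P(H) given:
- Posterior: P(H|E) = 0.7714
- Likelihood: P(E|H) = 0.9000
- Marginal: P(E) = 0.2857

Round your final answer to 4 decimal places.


From Bayes' theorem: P(H|E) = P(E|H) × P(H) / P(E)

Rearranging for P(H):
P(H) = P(H|E) × P(E) / P(E|H)
     = 0.7714 × 0.2857 / 0.9000
     = 0.22038898 / 0.9000
     = 0.2449


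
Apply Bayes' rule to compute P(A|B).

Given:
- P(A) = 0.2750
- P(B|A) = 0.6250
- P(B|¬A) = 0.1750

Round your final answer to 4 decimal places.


Bayes' theorem: P(A|B) = P(B|A) × P(A) / P(B)

Step 1: Calculate P(B) using law of total probability
P(B) = P(B|A)P(A) + P(B|¬A)P(¬A)
     = 0.6250 × 0.2750 + 0.1750 × 0.7250
     = 0.17187500 + 0.12687500
     = 0.29875000

Step 2: Apply Bayes' theorem
P(A|B) = P(B|A) × P(A) / P(B)
       = 0.17187500 / 0.29875000
       = 0.5753


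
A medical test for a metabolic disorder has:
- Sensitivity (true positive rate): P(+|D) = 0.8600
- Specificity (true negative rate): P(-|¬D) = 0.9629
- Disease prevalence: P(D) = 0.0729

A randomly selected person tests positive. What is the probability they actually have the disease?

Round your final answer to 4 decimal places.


Let D = has disease, + = positive test

Given:
- P(D) = 0.0729 (prevalence)
- P(+|D) = 0.8600 (sensitivity)
- P(-|¬D) = 0.9629 (specificity)
- P(+|¬D) = 0.0371 (false positive rate = 1 - specificity)

Step 1: Find P(+)
P(+) = P(+|D)P(D) + P(+|¬D)P(¬D)
     = 0.8600 × 0.0729 + 0.0371 × 0.9271
     = 0.06269400 + 0.03439541
     = 0.09708941

Step 2: Apply Bayes' theorem for P(D|+)
P(D|+) = P(+|D)P(D) / P(+)
       = 0.06269400 / 0.09708941
       = 0.6457


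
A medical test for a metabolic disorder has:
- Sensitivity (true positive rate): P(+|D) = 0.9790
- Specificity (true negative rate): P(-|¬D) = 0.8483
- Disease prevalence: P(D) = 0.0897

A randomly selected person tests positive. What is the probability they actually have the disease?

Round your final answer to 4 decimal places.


Let D = has disease, + = positive test

Given:
- P(D) = 0.0897 (prevalence)
- P(+|D) = 0.9790 (sensitivity)
- P(-|¬D) = 0.8483 (specificity)
- P(+|¬D) = 0.1517 (false positive rate = 1 - specificity)

Step 1: Find P(+)
P(+) = P(+|D)P(D) + P(+|¬D)P(¬D)
     = 0.9790 × 0.0897 + 0.1517 × 0.9103
     = 0.08781630 + 0.13809251
     = 0.22590881

Step 2: Apply Bayes' theorem for P(D|+)
P(D|+) = P(+|D)P(D) / P(+)
       = 0.08781630 / 0.22590881
       = 0.3887


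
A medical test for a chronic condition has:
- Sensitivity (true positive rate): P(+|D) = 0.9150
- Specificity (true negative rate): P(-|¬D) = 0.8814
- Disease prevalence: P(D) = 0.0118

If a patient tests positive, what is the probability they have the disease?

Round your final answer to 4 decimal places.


Let D = has disease, + = positive test

Given:
- P(D) = 0.0118 (prevalence)
- P(+|D) = 0.9150 (sensitivity)
- P(-|¬D) = 0.8814 (specificity)
- P(+|¬D) = 0.1186 (false positive rate = 1 - specificity)

Step 1: Find P(+)
P(+) = P(+|D)P(D) + P(+|¬D)P(¬D)
     = 0.9150 × 0.0118 + 0.1186 × 0.9882
     = 0.01079700 + 0.11720052
     = 0.12799752

Step 2: Apply Bayes' theorem for P(D|+)
P(D|+) = P(+|D)P(D) / P(+)
       = 0.01079700 / 0.12799752
       = 0.0844


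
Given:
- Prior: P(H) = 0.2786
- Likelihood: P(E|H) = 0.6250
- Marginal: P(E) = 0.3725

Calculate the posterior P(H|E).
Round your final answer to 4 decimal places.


Using Bayes' theorem:

P(H|E) = P(E|H) × P(H) / P(E)
       = 0.6250 × 0.2786 / 0.3725
       = 0.17412500 / 0.3725
       = 0.4674

The evidence strengthens our belief in H.
Prior: 0.2786 → Posterior: 0.4674


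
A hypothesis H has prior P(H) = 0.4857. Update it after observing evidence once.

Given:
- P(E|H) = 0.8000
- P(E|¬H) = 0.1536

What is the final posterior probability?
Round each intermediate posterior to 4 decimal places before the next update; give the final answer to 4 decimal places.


Sequential Bayesian updating:

Initial prior: P(H) = 0.4857

Update 1:
  P(E) = 0.8000 × 0.4857 + 0.1536 × 0.5143 = 0.38856000 + 0.07899648 = 0.46755648
  P(H|E) = 0.38856000 / 0.46755648 = 0.8310

Final posterior: 0.8310


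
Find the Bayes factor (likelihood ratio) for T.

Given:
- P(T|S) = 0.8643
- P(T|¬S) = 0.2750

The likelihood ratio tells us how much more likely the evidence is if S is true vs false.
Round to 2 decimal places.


Likelihood Ratio (LR) = P(T|S) / P(T|¬S)

LR = 0.8643 / 0.2750
   = 3.14

The evidence is 3.14 times more likely if S is true than if S is false.
Because LR exceeds 1, T is evidence for S.


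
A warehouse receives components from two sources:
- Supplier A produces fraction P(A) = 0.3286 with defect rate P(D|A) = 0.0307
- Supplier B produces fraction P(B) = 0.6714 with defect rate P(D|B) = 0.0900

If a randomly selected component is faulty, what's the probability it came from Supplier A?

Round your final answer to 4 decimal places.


Let A = from Supplier A, D = faulty

Given:
- P(A) = 0.3286, P(B) = 0.6714
- P(D|A) = 0.0307, P(D|B) = 0.0900

Step 1: Find P(D)
P(D) = P(D|A)P(A) + P(D|B)P(B)
     = 0.0307 × 0.3286 + 0.0900 × 0.6714
     = 0.01008802 + 0.06042600
     = 0.07051402

Step 2: Apply Bayes' theorem
P(A|D) = P(D|A)P(A) / P(D)
       = 0.01008802 / 0.07051402
       = 0.1431


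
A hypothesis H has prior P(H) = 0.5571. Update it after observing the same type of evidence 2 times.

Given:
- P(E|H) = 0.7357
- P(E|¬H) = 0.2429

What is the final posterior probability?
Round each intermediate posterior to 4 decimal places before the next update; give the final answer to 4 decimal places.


Sequential Bayesian updating:

Initial prior: P(H) = 0.5571

Update 1:
  P(E) = 0.7357 × 0.5571 + 0.2429 × 0.4429 = 0.40985847 + 0.10758041 = 0.51743888
  P(H|E) = 0.40985847 / 0.51743888 = 0.7921

Update 2:
  P(E) = 0.7357 × 0.7921 + 0.2429 × 0.2079 = 0.58274797 + 0.05049891 = 0.63324688
  P(H|E) = 0.58274797 / 0.63324688 = 0.9203

Final posterior: 0.9203


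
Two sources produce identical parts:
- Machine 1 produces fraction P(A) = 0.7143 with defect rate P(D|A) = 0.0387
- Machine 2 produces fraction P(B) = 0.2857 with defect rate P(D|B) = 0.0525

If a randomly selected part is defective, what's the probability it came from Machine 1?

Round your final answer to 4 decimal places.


Let A = from Machine 1, D = defective

Given:
- P(A) = 0.7143, P(B) = 0.2857
- P(D|A) = 0.0387, P(D|B) = 0.0525

Step 1: Find P(D)
P(D) = P(D|A)P(A) + P(D|B)P(B)
     = 0.0387 × 0.7143 + 0.0525 × 0.2857
     = 0.02764341 + 0.01499925
     = 0.04264266

Step 2: Apply Bayes' theorem
P(A|D) = P(D|A)P(A) / P(D)
       = 0.02764341 / 0.04264266
       = 0.6483


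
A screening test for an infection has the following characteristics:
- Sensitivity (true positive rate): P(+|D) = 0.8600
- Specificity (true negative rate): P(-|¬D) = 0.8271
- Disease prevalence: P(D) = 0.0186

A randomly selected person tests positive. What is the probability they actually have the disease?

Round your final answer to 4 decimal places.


Let D = has disease, + = positive test

Given:
- P(D) = 0.0186 (prevalence)
- P(+|D) = 0.8600 (sensitivity)
- P(-|¬D) = 0.8271 (specificity)
- P(+|¬D) = 0.1729 (false positive rate = 1 - specificity)

Step 1: Find P(+)
P(+) = P(+|D)P(D) + P(+|¬D)P(¬D)
     = 0.8600 × 0.0186 + 0.1729 × 0.9814
     = 0.01599600 + 0.16968406
     = 0.18568006

Step 2: Apply Bayes' theorem for P(D|+)
P(D|+) = P(+|D)P(D) / P(+)
       = 0.01599600 / 0.18568006
       = 0.0861


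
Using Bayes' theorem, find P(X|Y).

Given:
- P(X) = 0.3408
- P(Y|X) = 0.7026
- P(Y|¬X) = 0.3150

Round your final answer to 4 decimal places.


Bayes' theorem: P(X|Y) = P(Y|X) × P(X) / P(Y)

Step 1: Calculate P(Y) using law of total probability
P(Y) = P(Y|X)P(X) + P(Y|¬X)P(¬X)
     = 0.7026 × 0.3408 + 0.3150 × 0.6592
     = 0.23944608 + 0.20764800
     = 0.44709408

Step 2: Apply Bayes' theorem
P(X|Y) = P(Y|X) × P(X) / P(Y)
       = 0.23944608 / 0.44709408
       = 0.5356


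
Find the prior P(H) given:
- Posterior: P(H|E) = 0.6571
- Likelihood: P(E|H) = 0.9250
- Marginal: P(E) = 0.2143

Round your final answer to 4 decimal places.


From Bayes' theorem: P(H|E) = P(E|H) × P(H) / P(E)

Rearranging for P(H):
P(H) = P(H|E) × P(E) / P(E|H)
     = 0.6571 × 0.2143 / 0.9250
     = 0.14081653 / 0.9250
     = 0.1522


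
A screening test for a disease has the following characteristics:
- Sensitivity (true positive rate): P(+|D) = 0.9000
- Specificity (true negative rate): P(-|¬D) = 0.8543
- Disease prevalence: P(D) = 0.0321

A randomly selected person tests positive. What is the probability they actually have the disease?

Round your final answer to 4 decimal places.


Let D = has disease, + = positive test

Given:
- P(D) = 0.0321 (prevalence)
- P(+|D) = 0.9000 (sensitivity)
- P(-|¬D) = 0.8543 (specificity)
- P(+|¬D) = 0.1457 (false positive rate = 1 - specificity)

Step 1: Find P(+)
P(+) = P(+|D)P(D) + P(+|¬D)P(¬D)
     = 0.9000 × 0.0321 + 0.1457 × 0.9679
     = 0.02889000 + 0.14102303
     = 0.16991303

Step 2: Apply Bayes' theorem for P(D|+)
P(D|+) = P(+|D)P(D) / P(+)
       = 0.02889000 / 0.16991303
       = 0.1700


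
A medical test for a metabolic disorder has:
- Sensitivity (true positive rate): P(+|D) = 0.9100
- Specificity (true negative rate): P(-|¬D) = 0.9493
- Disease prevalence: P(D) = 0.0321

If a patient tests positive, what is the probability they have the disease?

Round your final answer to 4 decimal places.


Let D = has disease, + = positive test

Given:
- P(D) = 0.0321 (prevalence)
- P(+|D) = 0.9100 (sensitivity)
- P(-|¬D) = 0.9493 (specificity)
- P(+|¬D) = 0.0507 (false positive rate = 1 - specificity)

Step 1: Find P(+)
P(+) = P(+|D)P(D) + P(+|¬D)P(¬D)
     = 0.9100 × 0.0321 + 0.0507 × 0.9679
     = 0.02921100 + 0.04907253
     = 0.07828353

Step 2: Apply Bayes' theorem for P(D|+)
P(D|+) = P(+|D)P(D) / P(+)
       = 0.02921100 / 0.07828353
       = 0.3731


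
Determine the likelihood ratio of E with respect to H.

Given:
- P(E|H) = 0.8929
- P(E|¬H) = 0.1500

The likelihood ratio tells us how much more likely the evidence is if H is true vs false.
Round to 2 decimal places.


Likelihood Ratio (LR) = P(E|H) / P(E|¬H)

LR = 0.8929 / 0.1500
   = 5.95

The evidence is 5.95 times more likely if H is true than if H is false.
Because LR exceeds 1, E is evidence for H.


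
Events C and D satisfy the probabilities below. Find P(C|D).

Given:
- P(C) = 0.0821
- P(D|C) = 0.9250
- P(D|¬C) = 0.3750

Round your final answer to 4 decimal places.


Bayes' theorem: P(C|D) = P(D|C) × P(C) / P(D)

Step 1: Calculate P(D) using law of total probability
P(D) = P(D|C)P(C) + P(D|¬C)P(¬C)
     = 0.9250 × 0.0821 + 0.3750 × 0.9179
     = 0.07594250 + 0.34421250
     = 0.42015500

Step 2: Apply Bayes' theorem
P(C|D) = P(D|C) × P(C) / P(D)
       = 0.07594250 / 0.42015500
       = 0.1807


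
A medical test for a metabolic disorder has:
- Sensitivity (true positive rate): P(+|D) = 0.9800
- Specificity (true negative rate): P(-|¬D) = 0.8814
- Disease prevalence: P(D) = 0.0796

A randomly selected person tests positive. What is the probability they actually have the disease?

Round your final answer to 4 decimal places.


Let D = has disease, + = positive test

Given:
- P(D) = 0.0796 (prevalence)
- P(+|D) = 0.9800 (sensitivity)
- P(-|¬D) = 0.8814 (specificity)
- P(+|¬D) = 0.1186 (false positive rate = 1 - specificity)

Step 1: Find P(+)
P(+) = P(+|D)P(D) + P(+|¬D)P(¬D)
     = 0.9800 × 0.0796 + 0.1186 × 0.9204
     = 0.07800800 + 0.10915944
     = 0.18716744

Step 2: Apply Bayes' theorem for P(D|+)
P(D|+) = P(+|D)P(D) / P(+)
       = 0.07800800 / 0.18716744
       = 0.4168


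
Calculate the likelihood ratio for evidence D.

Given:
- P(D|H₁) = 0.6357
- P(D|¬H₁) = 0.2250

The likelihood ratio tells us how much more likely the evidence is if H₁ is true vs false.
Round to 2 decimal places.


Likelihood Ratio (LR) = P(D|H₁) / P(D|¬H₁)

LR = 0.6357 / 0.2250
   = 2.83

The evidence is 2.83 times more likely if H₁ is true than if H₁ is false.
Because LR exceeds 1, D is evidence for H₁.


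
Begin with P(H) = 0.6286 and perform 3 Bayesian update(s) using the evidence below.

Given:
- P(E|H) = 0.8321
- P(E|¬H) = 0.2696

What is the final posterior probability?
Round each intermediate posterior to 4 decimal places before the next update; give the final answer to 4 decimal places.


Sequential Bayesian updating:

Initial prior: P(H) = 0.6286

Update 1:
  P(E) = 0.8321 × 0.6286 + 0.2696 × 0.3714 = 0.52305806 + 0.10012944 = 0.62318750
  P(H|E) = 0.52305806 / 0.62318750 = 0.8393

Update 2:
  P(E) = 0.8321 × 0.8393 + 0.2696 × 0.1607 = 0.69838153 + 0.04332472 = 0.74170625
  P(H|E) = 0.69838153 / 0.74170625 = 0.9416

Update 3:
  P(E) = 0.8321 × 0.9416 + 0.2696 × 0.0584 = 0.78350536 + 0.01574464 = 0.79925000
  P(H|E) = 0.78350536 / 0.79925000 = 0.9803

Final posterior: 0.9803


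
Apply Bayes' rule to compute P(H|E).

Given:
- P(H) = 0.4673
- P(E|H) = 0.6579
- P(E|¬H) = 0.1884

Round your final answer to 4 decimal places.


Bayes' theorem: P(H|E) = P(E|H) × P(H) / P(E)

Step 1: Calculate P(E) using law of total probability
P(E) = P(E|H)P(H) + P(E|¬H)P(¬H)
     = 0.6579 × 0.4673 + 0.1884 × 0.5327
     = 0.30743667 + 0.10036068
     = 0.40779735

Step 2: Apply Bayes' theorem
P(H|E) = P(E|H) × P(H) / P(E)
       = 0.30743667 / 0.40779735
       = 0.7539


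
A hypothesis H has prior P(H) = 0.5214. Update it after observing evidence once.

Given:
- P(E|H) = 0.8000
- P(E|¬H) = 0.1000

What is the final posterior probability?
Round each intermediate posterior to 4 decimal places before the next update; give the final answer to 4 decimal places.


Sequential Bayesian updating:

Initial prior: P(H) = 0.5214

Update 1:
  P(E) = 0.8000 × 0.5214 + 0.1000 × 0.4786 = 0.41712000 + 0.04786000 = 0.46498000
  P(H|E) = 0.41712000 / 0.46498000 = 0.8971

Final posterior: 0.8971


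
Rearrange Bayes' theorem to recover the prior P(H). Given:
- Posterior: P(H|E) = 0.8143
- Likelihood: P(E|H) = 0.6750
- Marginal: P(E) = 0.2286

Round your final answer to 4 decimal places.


From Bayes' theorem: P(H|E) = P(E|H) × P(H) / P(E)

Rearranging for P(H):
P(H) = P(H|E) × P(E) / P(E|H)
     = 0.8143 × 0.2286 / 0.6750
     = 0.18614898 / 0.6750
     = 0.2758


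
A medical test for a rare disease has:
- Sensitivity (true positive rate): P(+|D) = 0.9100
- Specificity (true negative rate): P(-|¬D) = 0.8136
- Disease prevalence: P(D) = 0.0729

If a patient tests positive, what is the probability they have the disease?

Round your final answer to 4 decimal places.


Let D = has disease, + = positive test

Given:
- P(D) = 0.0729 (prevalence)
- P(+|D) = 0.9100 (sensitivity)
- P(-|¬D) = 0.8136 (specificity)
- P(+|¬D) = 0.1864 (false positive rate = 1 - specificity)

Step 1: Find P(+)
P(+) = P(+|D)P(D) + P(+|¬D)P(¬D)
     = 0.9100 × 0.0729 + 0.1864 × 0.9271
     = 0.06633900 + 0.17281144
     = 0.23915044

Step 2: Apply Bayes' theorem for P(D|+)
P(D|+) = P(+|D)P(D) / P(+)
       = 0.06633900 / 0.23915044
       = 0.2774


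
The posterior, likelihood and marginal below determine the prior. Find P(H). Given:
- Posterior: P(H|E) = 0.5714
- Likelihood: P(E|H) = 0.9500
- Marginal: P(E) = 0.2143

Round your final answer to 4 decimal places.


From Bayes' theorem: P(H|E) = P(E|H) × P(H) / P(E)

Rearranging for P(H):
P(H) = P(H|E) × P(E) / P(E|H)
     = 0.5714 × 0.2143 / 0.9500
     = 0.12245102 / 0.9500
     = 0.1289
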